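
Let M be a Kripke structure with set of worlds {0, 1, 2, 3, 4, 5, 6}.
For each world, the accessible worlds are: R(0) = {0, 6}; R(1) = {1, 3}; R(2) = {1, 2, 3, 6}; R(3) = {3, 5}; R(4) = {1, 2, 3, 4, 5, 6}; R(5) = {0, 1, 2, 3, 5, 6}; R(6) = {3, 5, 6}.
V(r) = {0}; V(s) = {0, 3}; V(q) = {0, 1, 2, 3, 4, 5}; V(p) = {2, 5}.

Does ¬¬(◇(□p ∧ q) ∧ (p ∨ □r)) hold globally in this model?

No

Let φ = ¬¬(◇(□p ∧ q) ∧ (p ∨ □r)). Evaluate φ at each world:
  0 (successors {0, 6}): φ is false.
  1 (successors {1, 3}): φ is false.
  2 (successors {1, 2, 3, 6}): φ is false.
  3 (successors {3, 5}): φ is false.
  4 (successors {1, 2, 3, 4, 5, 6}): φ is false.
  5 (successors {0, 1, 2, 3, 5, 6}): φ is false.
  6 (successors {3, 5, 6}): φ is false.
Detail at 0 (counterexample):
  At 0: ¬(◇(□p ∧ q) ∧ (p ∨ □r)) is true, so ¬¬(◇(□p ∧ q) ∧ (p ∨ □r)) is false.
    At 0: ◇(□p ∧ q) ∧ (p ∨ □r) is false, so ¬(◇(□p ∧ q) ∧ (p ∨ □r)) is true.
      At 0: ◇(□p ∧ q) is false, p ∨ □r is false, so ◇(□p ∧ q) ∧ (p ∨ □r) is false.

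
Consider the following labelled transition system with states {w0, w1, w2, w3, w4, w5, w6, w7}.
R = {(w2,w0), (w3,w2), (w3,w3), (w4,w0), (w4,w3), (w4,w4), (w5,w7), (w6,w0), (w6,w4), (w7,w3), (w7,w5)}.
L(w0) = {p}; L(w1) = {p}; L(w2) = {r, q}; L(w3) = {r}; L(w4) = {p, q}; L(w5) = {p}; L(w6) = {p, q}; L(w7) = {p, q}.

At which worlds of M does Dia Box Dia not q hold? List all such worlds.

w2, w3, w4, w6, w7

Let φ = Dia Box Dia not q. Evaluate φ at each world:
  w0 (successors ∅): φ is false.
  w1 (successors ∅): φ is false.
  w2 (successors {w0}): φ is true.
  w3 (successors {w2, w3}): φ is true.
  w4 (successors {w0, w3, w4}): φ is true.
  w5 (successors {w7}): φ is false.
  w6 (successors {w0, w4}): φ is true.
  w7 (successors {w3, w5}): φ is true.
For instance, at w4:
  At w4: Dia Box Dia not q requires Box Dia not q at some successor in {w0, w3, w4}.
    Box Dia not q holds at w0, so Dia Box Dia not q is true at w4.
      At w0: no accessible worlds, so Box Dia not q holds vacuously.
Satisfying worlds: {w2, w3, w4, w6, w7}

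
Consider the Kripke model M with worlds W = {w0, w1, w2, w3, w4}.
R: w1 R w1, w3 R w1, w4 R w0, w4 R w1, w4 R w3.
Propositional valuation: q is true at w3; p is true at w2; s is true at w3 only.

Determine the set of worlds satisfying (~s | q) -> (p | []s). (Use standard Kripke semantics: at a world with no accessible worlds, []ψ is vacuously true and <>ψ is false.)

Recall that []ψ holds at a world iff ψ holds at every accessible world, and <>ψ holds iff ψ holds at some accessible world.
Let φ = (~s | q) -> (p | []s). Evaluate φ at each world:
  w0 (successors ∅): φ is true.
  w1 (successors {w1}): φ is false.
  w2 (successors ∅): φ is true.
  w3 (successors {w1}): φ is false.
  w4 (successors {w0, w1, w3}): φ is false.
For instance, at w4:
  At w4: ~s | q is true, p | []s is false, so (~s | q) -> (p | []s) is false.
    At w4: p is false, []s is false, so p | []s is false.
      At w4: []s requires s at every successor {w0, w1, w3}.
        s fails at w0, so []s is false at w4.
Satisfying worlds: {w0, w2}

w0, w2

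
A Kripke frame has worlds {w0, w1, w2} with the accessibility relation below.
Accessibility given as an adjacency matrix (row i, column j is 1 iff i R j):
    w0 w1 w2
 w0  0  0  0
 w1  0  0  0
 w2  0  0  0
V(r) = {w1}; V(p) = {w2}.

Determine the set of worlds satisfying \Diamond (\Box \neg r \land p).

none

Let φ = \Diamond (\Box \neg r \land p). Evaluate φ at each world:
  w0 (successors ∅): φ is false.
  w1 (successors ∅): φ is false.
  w2 (successors ∅): φ is false.
For instance, at w2:
  At w2: no accessible worlds, so \Diamond (\Box \neg r \land p) is false.
Satisfying worlds: none.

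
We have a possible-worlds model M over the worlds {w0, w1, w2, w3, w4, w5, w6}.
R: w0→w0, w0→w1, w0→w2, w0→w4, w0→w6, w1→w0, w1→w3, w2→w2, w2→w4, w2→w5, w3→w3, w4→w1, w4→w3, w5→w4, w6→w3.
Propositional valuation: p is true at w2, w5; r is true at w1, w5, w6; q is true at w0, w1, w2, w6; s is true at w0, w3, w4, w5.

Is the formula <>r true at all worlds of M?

Let φ = <>r. Evaluate φ at each world:
  w0 (successors {w0, w1, w2, w4, w6}): φ is true.
  w1 (successors {w0, w3}): φ is false.
  w2 (successors {w2, w4, w5}): φ is true.
  w3 (successors {w3}): φ is false.
  w4 (successors {w1, w3}): φ is true.
  w5 (successors {w4}): φ is false.
  w6 (successors {w3}): φ is false.
Detail at w1 (counterexample):
  At w1: <>r requires r at some successor in {w0, w3}.
    At w0: r is false.
    At w3: r is false.
  So <>r is false at w1.

No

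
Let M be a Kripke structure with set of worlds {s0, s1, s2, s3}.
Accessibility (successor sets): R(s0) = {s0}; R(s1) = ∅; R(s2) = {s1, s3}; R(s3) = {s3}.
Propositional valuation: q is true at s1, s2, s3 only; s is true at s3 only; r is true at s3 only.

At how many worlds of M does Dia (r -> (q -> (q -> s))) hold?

Let φ = Dia (r -> (q -> (q -> s))). Evaluate φ at each world:
  s0 (successors {s0}): φ is true.
  s1 (successors ∅): φ is false.
  s2 (successors {s1, s3}): φ is true.
  s3 (successors {s3}): φ is true.
For instance, at s2:
  At s2: Dia (r -> (q -> (q -> s))) requires r -> (q -> (q -> s)) at some successor in {s1, s3}.
    r -> (q -> (q -> s)) holds at s1, so Dia (r -> (q -> (q -> s))) is true at s2.
Satisfying worlds: {s0, s2, s3}

3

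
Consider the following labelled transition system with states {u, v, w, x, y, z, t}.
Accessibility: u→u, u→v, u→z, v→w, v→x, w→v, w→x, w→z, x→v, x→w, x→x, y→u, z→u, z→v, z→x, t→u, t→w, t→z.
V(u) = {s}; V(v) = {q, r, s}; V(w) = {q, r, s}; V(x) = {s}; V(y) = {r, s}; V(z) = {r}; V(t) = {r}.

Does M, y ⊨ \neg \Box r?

Yes

At y: \Box r is false, so \neg \Box r is true.
  At y: \Box r requires r at every successor {u}.
    r fails at u, so \Box r is false at y.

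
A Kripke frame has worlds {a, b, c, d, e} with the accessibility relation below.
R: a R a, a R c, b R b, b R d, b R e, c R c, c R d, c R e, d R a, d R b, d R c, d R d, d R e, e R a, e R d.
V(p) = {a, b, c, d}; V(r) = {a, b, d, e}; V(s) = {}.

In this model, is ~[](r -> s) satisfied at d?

At d: [](r -> s) is false, so ~[](r -> s) is true.
  At d: [](r -> s) requires r -> s at every successor {a, b, c, d, e}.
    r -> s fails at a, so [](r -> s) is false at d.

Yes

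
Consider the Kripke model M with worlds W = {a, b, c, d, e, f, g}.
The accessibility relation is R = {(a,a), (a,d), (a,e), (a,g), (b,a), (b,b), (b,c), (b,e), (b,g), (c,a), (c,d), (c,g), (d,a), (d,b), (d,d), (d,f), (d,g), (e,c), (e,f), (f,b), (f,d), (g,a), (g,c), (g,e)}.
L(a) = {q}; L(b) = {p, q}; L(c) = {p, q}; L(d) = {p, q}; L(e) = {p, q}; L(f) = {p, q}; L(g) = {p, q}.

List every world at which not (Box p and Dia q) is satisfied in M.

a, b, c, d, g

Let φ = not (Box p and Dia q). Evaluate φ at each world:
  a (successors {a, d, e, g}): φ is true.
  b (successors {a, b, c, e, g}): φ is true.
  c (successors {a, d, g}): φ is true.
  d (successors {a, b, d, f, g}): φ is true.
  e (successors {c, f}): φ is false.
  f (successors {b, d}): φ is false.
  g (successors {a, c, e}): φ is true.
For instance, at d:
  At d: Box p and Dia q is false, so not (Box p and Dia q) is true.
    At d: Box p is false, Dia q is true, so Box p and Dia q is false.
      At d: Box p requires p at every successor {a, b, d, f, g}.
        p fails at a, so Box p is false at d.
      At d: Dia q requires q at some successor in {a, b, d, f, g}.
        q holds at a, so Dia q is true at d.
Satisfying worlds: {a, b, c, d, g}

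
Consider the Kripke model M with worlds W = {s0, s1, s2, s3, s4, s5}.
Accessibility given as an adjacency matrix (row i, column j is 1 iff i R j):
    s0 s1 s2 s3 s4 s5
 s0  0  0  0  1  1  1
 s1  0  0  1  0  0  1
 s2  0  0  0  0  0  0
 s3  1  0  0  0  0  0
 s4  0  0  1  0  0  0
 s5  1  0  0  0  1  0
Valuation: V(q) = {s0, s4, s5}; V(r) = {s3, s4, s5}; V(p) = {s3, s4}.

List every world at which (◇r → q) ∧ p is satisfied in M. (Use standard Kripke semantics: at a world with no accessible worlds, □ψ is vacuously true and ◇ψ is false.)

s3, s4

Recall that ◇ψ holds at a world iff ψ holds at some accessible world.
Let φ = (◇r → q) ∧ p. Evaluate φ at each world:
  s0 (successors {s3, s4, s5}): φ is false.
  s1 (successors {s2, s5}): φ is false.
  s2 (successors ∅): φ is false.
  s3 (successors {s0}): φ is true.
  s4 (successors {s2}): φ is true.
  s5 (successors {s0, s4}): φ is false.
For instance, at s1:
  At s1: ◇r → q is false, p is false, so (◇r → q) ∧ p is false.
    At s1: ◇r is true, q is false, so ◇r → q is false.
      At s1: ◇r requires r at some successor in {s2, s5}.
        r holds at s5, so ◇r is true at s1.
Satisfying worlds: {s3, s4}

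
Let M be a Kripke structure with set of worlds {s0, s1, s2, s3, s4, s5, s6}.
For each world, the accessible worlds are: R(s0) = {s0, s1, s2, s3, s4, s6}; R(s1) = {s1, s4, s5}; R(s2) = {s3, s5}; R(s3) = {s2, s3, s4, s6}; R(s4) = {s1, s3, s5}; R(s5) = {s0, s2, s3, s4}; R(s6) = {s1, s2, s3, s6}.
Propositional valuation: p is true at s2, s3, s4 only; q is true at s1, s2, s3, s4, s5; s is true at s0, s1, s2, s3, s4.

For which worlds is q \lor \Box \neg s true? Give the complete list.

Let φ = q \lor \Box \neg s. Evaluate φ at each world:
  s0 (successors {s0, s1, s2, s3, s4, s6}): φ is false.
  s1 (successors {s1, s4, s5}): φ is true.
  s2 (successors {s3, s5}): φ is true.
  s3 (successors {s2, s3, s4, s6}): φ is true.
  s4 (successors {s1, s3, s5}): φ is true.
  s5 (successors {s0, s2, s3, s4}): φ is true.
  s6 (successors {s1, s2, s3, s6}): φ is false.
For instance, at s6:
  At s6: q is false, \Box \neg s is false, so q \lor \Box \neg s is false.
    At s6: \Box \neg s requires \neg s at every successor {s1, s2, s3, s6}.
      \neg s fails at s1, so \Box \neg s is false at s6.
Satisfying worlds: {s1, s2, s3, s4, s5}

s1, s2, s3, s4, s5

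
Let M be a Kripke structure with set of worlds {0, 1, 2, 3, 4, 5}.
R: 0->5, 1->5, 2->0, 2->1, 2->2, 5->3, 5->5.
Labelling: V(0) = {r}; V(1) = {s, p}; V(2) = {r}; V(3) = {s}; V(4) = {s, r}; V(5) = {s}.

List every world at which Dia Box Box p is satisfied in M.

5

Recall that Box ψ holds at a world iff ψ holds at every accessible world, and Dia ψ holds iff ψ holds at some accessible world.
Let φ = Dia Box Box p. Evaluate φ at each world:
  0 (successors {5}): φ is false.
  1 (successors {5}): φ is false.
  2 (successors {0, 1, 2}): φ is false.
  3 (successors ∅): φ is false.
  4 (successors ∅): φ is false.
  5 (successors {3, 5}): φ is true.
For instance, at 5:
  At 5: Dia Box Box p requires Box Box p at some successor in {3, 5}.
    Box Box p holds at 3, so Dia Box Box p is true at 5.
      At 3: no accessible worlds, so Box Box p holds vacuously.
Satisfying worlds: {5}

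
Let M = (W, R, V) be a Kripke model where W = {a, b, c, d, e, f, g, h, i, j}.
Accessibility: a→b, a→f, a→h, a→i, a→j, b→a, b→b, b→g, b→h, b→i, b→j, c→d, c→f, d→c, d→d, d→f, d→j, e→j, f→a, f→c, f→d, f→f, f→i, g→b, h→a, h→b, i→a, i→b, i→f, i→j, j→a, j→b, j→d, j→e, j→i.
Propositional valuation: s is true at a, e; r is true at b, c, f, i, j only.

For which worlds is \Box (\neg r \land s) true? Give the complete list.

Let φ = \Box (\neg r \land s). Evaluate φ at each world:
  a (successors {b, f, h, i, j}): φ is false.
  b (successors {a, b, g, h, i, j}): φ is false.
  c (successors {d, f}): φ is false.
  d (successors {c, d, f, j}): φ is false.
  e (successors {j}): φ is false.
  f (successors {a, c, d, f, i}): φ is false.
  g (successors {b}): φ is false.
  h (successors {a, b}): φ is false.
  i (successors {a, b, f, j}): φ is false.
  j (successors {a, b, d, e, i}): φ is false.
For instance, at h:
  At h: \Box (\neg r \land s) requires \neg r \land s at every successor {a, b}.
    \neg r \land s fails at b, so \Box (\neg r \land s) is false at h.
Satisfying worlds: none.

none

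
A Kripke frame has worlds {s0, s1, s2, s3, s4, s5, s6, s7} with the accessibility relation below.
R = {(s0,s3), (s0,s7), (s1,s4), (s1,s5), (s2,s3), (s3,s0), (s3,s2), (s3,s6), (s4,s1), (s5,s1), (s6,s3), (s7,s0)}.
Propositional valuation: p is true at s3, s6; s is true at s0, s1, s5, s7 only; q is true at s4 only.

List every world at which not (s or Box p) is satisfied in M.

s3, s4

Recall that Box ψ holds at a world iff ψ holds at every accessible world, and Dia ψ holds iff ψ holds at some accessible world.
Let φ = not (s or Box p). Evaluate φ at each world:
  s0 (successors {s3, s7}): φ is false.
  s1 (successors {s4, s5}): φ is false.
  s2 (successors {s3}): φ is false.
  s3 (successors {s0, s2, s6}): φ is true.
  s4 (successors {s1}): φ is true.
  s5 (successors {s1}): φ is false.
  s6 (successors {s3}): φ is false.
  s7 (successors {s0}): φ is false.
For instance, at s1:
  At s1: s or Box p is true, so not (s or Box p) is false.
    At s1: s is true, Box p is false, so s or Box p is true.
      At s1: Box p requires p at every successor {s4, s5}.
        p fails at s4, so Box p is false at s1.
Satisfying worlds: {s3, s4}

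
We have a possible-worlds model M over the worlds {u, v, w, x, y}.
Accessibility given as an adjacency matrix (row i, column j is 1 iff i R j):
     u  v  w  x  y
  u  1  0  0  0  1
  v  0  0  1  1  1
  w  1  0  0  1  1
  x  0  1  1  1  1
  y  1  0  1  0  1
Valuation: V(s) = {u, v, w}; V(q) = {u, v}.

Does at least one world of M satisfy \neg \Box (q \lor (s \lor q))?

Let φ = \neg \Box (q \lor (s \lor q)). Evaluate φ at each world:
  u (successors {u, y}): φ is true.
  v (successors {w, x, y}): φ is true.
  w (successors {u, x, y}): φ is true.
  x (successors {v, w, x, y}): φ is true.
  y (successors {u, w, y}): φ is true.
Detail at u (witness):
  At u: \Box (q \lor (s \lor q)) is false, so \neg \Box (q \lor (s \lor q)) is true.
    At u: \Box (q \lor (s \lor q)) requires q \lor (s \lor q) at every successor {u, y}.
      q \lor (s \lor q) fails at y, so \Box (q \lor (s \lor q)) is false at u.

Yes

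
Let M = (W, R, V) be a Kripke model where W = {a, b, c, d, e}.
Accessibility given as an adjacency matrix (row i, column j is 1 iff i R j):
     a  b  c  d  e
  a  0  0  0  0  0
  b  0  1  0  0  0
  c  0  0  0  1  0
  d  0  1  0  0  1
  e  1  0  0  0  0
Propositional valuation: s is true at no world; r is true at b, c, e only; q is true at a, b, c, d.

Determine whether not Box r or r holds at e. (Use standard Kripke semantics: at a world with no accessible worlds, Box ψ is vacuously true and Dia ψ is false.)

At e: not Box r is true, r is true, so not Box r or r is true.
  At e: Box r is false, so not Box r is true.
    At e: Box r requires r at every successor {a}.
      r fails at a, so Box r is false at e.

Yes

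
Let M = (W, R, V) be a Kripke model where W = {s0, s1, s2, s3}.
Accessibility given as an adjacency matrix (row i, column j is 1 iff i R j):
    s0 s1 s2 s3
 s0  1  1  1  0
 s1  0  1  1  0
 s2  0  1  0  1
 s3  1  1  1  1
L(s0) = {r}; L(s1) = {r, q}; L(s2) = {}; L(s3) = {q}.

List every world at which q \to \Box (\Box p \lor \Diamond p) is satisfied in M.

Let φ = q \to \Box (\Box p \lor \Diamond p). Evaluate φ at each world:
  s0 (successors {s0, s1, s2}): φ is true.
  s1 (successors {s1, s2}): φ is false.
  s2 (successors {s1, s3}): φ is true.
  s3 (successors {s0, s1, s2, s3}): φ is false.
For instance, at s3:
  At s3: q is true, \Box (\Box p \lor \Diamond p) is false, so q \to \Box (\Box p \lor \Diamond p) is false.
    At s3: \Box (\Box p \lor \Diamond p) requires \Box p \lor \Diamond p at every successor {s0, s1, s2, s3}.
      \Box p \lor \Diamond p fails at s0, so \Box (\Box p \lor \Diamond p) is false at s3.
Satisfying worlds: {s0, s2}

s0, s2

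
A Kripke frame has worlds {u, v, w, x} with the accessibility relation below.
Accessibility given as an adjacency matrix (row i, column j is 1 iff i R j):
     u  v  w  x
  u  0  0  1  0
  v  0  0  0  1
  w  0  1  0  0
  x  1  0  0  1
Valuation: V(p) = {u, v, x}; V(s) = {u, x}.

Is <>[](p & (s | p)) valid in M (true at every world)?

Yes

Recall that []ψ holds at a world iff ψ holds at every accessible world, and <>ψ holds iff ψ holds at some accessible world.
Let φ = <>[](p & (s | p)). Evaluate φ at each world:
  u (successors {w}): φ is true.
  v (successors {x}): φ is true.
  w (successors {v}): φ is true.
  x (successors {u, x}): φ is true.
For instance, at w:
  At w: <>[](p & (s | p)) requires [](p & (s | p)) at some successor in {v}.
    [](p & (s | p)) holds at v, so <>[](p & (s | p)) is true at w.
      At v: [](p & (s | p)) requires p & (s | p) at every successor {x}.
        At x: p & (s | p) is true.
      So [](p & (s | p)) is true at v.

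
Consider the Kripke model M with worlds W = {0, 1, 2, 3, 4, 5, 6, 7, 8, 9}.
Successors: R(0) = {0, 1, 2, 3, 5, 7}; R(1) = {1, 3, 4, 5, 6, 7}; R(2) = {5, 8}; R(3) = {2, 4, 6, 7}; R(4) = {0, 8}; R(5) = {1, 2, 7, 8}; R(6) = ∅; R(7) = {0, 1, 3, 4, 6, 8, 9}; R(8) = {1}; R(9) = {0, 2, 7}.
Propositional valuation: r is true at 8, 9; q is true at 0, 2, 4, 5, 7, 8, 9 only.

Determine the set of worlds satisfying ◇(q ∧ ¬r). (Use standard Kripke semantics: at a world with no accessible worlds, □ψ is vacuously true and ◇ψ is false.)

Let φ = ◇(q ∧ ¬r). Evaluate φ at each world:
  0 (successors {0, 1, 2, 3, 5, 7}): φ is true.
  1 (successors {1, 3, 4, 5, 6, 7}): φ is true.
  2 (successors {5, 8}): φ is true.
  3 (successors {2, 4, 6, 7}): φ is true.
  4 (successors {0, 8}): φ is true.
  5 (successors {1, 2, 7, 8}): φ is true.
  6 (successors ∅): φ is false.
  7 (successors {0, 1, 3, 4, 6, 8, 9}): φ is true.
  8 (successors {1}): φ is false.
  9 (successors {0, 2, 7}): φ is true.
For instance, at 5:
  At 5: ◇(q ∧ ¬r) requires q ∧ ¬r at some successor in {1, 2, 7, 8}.
    q ∧ ¬r holds at 2, so ◇(q ∧ ¬r) is true at 5.
Satisfying worlds: {0, 1, 2, 3, 4, 5, 7, 9}

0, 1, 2, 3, 4, 5, 7, 9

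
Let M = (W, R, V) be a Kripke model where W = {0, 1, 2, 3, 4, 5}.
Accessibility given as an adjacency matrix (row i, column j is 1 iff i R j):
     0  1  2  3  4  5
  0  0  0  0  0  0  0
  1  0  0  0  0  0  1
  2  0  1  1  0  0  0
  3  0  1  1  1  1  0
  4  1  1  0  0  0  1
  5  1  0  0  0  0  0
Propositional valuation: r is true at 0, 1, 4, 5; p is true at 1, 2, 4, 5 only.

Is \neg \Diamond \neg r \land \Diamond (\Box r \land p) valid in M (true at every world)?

No

Let φ = \neg \Diamond \neg r \land \Diamond (\Box r \land p). Evaluate φ at each world:
  0 (successors ∅): φ is false.
  1 (successors {5}): φ is true.
  2 (successors {1, 2}): φ is false.
  3 (successors {1, 2, 3, 4}): φ is false.
  4 (successors {0, 1, 5}): φ is true.
  5 (successors {0}): φ is false.
Detail at 0 (counterexample):
  At 0: \neg \Diamond \neg r is true, \Diamond (\Box r \land p) is false, so \neg \Diamond \neg r \land \Diamond (\Box r \land p) is false.
    At 0: \Diamond \neg r is false, so \neg \Diamond \neg r is true.
      At 0: no accessible worlds, so \Diamond \neg r is false.
    At 0: no accessible worlds, so \Diamond (\Box r \land p) is false.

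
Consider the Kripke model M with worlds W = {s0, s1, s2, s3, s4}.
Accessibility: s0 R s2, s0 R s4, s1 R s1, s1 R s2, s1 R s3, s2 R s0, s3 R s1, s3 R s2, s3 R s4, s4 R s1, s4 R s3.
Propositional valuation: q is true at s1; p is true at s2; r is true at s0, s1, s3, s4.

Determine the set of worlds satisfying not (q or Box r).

s0, s3

Let φ = not (q or Box r). Evaluate φ at each world:
  s0 (successors {s2, s4}): φ is true.
  s1 (successors {s1, s2, s3}): φ is false.
  s2 (successors {s0}): φ is false.
  s3 (successors {s1, s2, s4}): φ is true.
  s4 (successors {s1, s3}): φ is false.
For instance, at s0:
  At s0: q or Box r is false, so not (q or Box r) is true.
    At s0: q is false, Box r is false, so q or Box r is false.
      At s0: Box r requires r at every successor {s2, s4}.
        r fails at s2, so Box r is false at s0.
Satisfying worlds: {s0, s3}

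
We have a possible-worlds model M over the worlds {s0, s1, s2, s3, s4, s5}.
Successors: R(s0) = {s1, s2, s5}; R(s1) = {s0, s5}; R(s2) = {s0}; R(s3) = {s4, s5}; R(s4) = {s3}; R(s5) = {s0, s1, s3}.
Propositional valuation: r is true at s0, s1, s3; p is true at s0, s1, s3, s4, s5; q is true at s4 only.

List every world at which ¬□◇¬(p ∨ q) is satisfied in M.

s0, s1, s3, s4, s5

Let φ = ¬□◇¬(p ∨ q). Evaluate φ at each world:
  s0 (successors {s1, s2, s5}): φ is true.
  s1 (successors {s0, s5}): φ is true.
  s2 (successors {s0}): φ is false.
  s3 (successors {s4, s5}): φ is true.
  s4 (successors {s3}): φ is true.
  s5 (successors {s0, s1, s3}): φ is true.
For instance, at s4:
  At s4: □◇¬(p ∨ q) is false, so ¬□◇¬(p ∨ q) is true.
    At s4: □◇¬(p ∨ q) requires ◇¬(p ∨ q) at every successor {s3}.
      ◇¬(p ∨ q) fails at s3, so □◇¬(p ∨ q) is false at s4.
Satisfying worlds: {s0, s1, s3, s4, s5}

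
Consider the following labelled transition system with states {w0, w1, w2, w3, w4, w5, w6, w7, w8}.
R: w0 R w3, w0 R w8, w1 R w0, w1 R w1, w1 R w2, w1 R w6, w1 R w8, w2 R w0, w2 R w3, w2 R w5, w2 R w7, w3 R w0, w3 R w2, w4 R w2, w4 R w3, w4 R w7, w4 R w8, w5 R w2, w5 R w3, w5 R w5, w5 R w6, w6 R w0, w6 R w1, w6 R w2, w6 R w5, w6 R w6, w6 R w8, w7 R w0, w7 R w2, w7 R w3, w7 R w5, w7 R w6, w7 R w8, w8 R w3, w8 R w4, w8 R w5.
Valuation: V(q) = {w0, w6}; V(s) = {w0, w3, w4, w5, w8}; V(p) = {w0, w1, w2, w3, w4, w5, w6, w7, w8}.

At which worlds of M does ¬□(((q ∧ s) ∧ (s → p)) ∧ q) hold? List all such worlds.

Let φ = ¬□(((q ∧ s) ∧ (s → p)) ∧ q). Evaluate φ at each world:
  w0 (successors {w3, w8}): φ is true.
  w1 (successors {w0, w1, w2, w6, w8}): φ is true.
  w2 (successors {w0, w3, w5, w7}): φ is true.
  w3 (successors {w0, w2}): φ is true.
  w4 (successors {w2, w3, w7, w8}): φ is true.
  w5 (successors {w2, w3, w5, w6}): φ is true.
  w6 (successors {w0, w1, w2, w5, w6, w8}): φ is true.
  w7 (successors {w0, w2, w3, w5, w6, w8}): φ is true.
  w8 (successors {w3, w4, w5}): φ is true.
For instance, at w6:
  At w6: □(((q ∧ s) ∧ (s → p)) ∧ q) is false, so ¬□(((q ∧ s) ∧ (s → p)) ∧ q) is true.
    At w6: □(((q ∧ s) ∧ (s → p)) ∧ q) requires ((q ∧ s) ∧ (s → p)) ∧ q at every successor {w0, w1, w2, w5, w6, w8}.
      ((q ∧ s) ∧ (s → p)) ∧ q fails at w1, so □(((q ∧ s) ∧ (s → p)) ∧ q) is false at w6.
Satisfying worlds: {w0, w1, w2, w3, w4, w5, w6, w7, w8}

w0, w1, w2, w3, w4, w5, w6, w7, w8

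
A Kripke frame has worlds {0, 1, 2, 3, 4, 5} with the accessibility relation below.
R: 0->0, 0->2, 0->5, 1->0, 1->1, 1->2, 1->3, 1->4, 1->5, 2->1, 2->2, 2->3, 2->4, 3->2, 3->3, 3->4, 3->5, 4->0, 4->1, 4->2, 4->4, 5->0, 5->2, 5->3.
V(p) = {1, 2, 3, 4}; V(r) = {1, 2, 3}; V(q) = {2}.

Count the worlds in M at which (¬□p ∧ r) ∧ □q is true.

Let φ = (¬□p ∧ r) ∧ □q. Evaluate φ at each world:
  0 (successors {0, 2, 5}): φ is false.
  1 (successors {0, 1, 2, 3, 4, 5}): φ is false.
  2 (successors {1, 2, 3, 4}): φ is false.
  3 (successors {2, 3, 4, 5}): φ is false.
  4 (successors {0, 1, 2, 4}): φ is false.
  5 (successors {0, 2, 3}): φ is false.
For instance, at 2:
  At 2: ¬□p ∧ r is false, □q is false, so (¬□p ∧ r) ∧ □q is false.
    At 2: ¬□p is false, r is true, so ¬□p ∧ r is false.
      At 2: □p is true, so ¬□p is false.
    At 2: □q requires q at every successor {1, 2, 3, 4}.
      q fails at 1, so □q is false at 2.
Satisfying worlds: none.

0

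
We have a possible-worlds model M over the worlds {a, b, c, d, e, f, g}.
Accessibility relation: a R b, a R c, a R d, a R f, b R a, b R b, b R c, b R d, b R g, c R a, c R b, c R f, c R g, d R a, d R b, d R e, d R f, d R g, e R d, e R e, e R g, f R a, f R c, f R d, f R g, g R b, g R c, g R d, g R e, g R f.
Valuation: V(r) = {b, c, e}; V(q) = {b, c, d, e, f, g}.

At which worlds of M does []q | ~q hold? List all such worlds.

Let φ = []q | ~q. Evaluate φ at each world:
  a (successors {b, c, d, f}): φ is true.
  b (successors {a, b, c, d, g}): φ is false.
  c (successors {a, b, f, g}): φ is false.
  d (successors {a, b, e, f, g}): φ is false.
  e (successors {d, e, g}): φ is true.
  f (successors {a, c, d, g}): φ is false.
  g (successors {b, c, d, e, f}): φ is true.
For instance, at g:
  At g: []q is true, ~q is false, so []q | ~q is true.
    At g: []q requires q at every successor {b, c, d, e, f}.
      At b: q is true.
      At c: q is true.
      At d: q is true.
      At e: q is true.
      At f: q is true.
    So []q is true at g.
Satisfying worlds: {a, e, g}

a, e, g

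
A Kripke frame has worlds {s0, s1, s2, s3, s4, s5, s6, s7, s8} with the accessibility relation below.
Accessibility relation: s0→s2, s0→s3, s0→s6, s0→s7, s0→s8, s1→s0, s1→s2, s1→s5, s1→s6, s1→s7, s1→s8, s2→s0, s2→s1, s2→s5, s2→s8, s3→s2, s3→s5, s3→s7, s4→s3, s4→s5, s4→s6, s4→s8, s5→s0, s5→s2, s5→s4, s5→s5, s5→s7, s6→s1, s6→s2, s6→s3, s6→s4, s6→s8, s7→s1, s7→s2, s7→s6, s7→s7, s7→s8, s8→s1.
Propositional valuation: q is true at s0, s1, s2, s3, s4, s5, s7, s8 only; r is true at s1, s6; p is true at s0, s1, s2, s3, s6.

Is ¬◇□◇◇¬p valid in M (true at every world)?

No

Let φ = ¬◇□◇◇¬p. Evaluate φ at each world:
  s0 (successors {s2, s3, s6, s7, s8}): φ is false.
  s1 (successors {s0, s2, s5, s6, s7, s8}): φ is false.
  s2 (successors {s0, s1, s5, s8}): φ is false.
  s3 (successors {s2, s5, s7}): φ is false.
  s4 (successors {s3, s5, s6, s8}): φ is false.
  s5 (successors {s0, s2, s4, s5, s7}): φ is false.
  s6 (successors {s1, s2, s3, s4, s8}): φ is false.
  s7 (successors {s1, s2, s6, s7, s8}): φ is false.
  s8 (successors {s1}): φ is false.
Detail at s0 (counterexample):
  At s0: ◇□◇◇¬p is true, so ¬◇□◇◇¬p is false.
    At s0: ◇□◇◇¬p requires □◇◇¬p at some successor in {s2, s3, s6, s7, s8}.
      □◇◇¬p holds at s2, so ◇□◇◇¬p is true at s0.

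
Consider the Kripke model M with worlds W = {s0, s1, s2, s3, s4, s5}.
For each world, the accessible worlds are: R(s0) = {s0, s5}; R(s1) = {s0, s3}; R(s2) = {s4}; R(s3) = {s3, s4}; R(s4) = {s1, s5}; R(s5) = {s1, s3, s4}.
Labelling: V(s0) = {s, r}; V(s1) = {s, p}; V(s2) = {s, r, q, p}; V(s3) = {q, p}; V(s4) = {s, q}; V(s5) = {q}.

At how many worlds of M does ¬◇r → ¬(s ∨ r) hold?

Let φ = ¬◇r → ¬(s ∨ r). Evaluate φ at each world:
  s0 (successors {s0, s5}): φ is true.
  s1 (successors {s0, s3}): φ is true.
  s2 (successors {s4}): φ is false.
  s3 (successors {s3, s4}): φ is true.
  s4 (successors {s1, s5}): φ is false.
  s5 (successors {s1, s3, s4}): φ is true.
For instance, at s4:
  At s4: ¬◇r is true, ¬(s ∨ r) is false, so ¬◇r → ¬(s ∨ r) is false.
    At s4: ◇r is false, so ¬◇r is true.
      At s4: ◇r requires r at some successor in {s1, s5}.
        At s1: r is false.
        At s5: r is false.
      So ◇r is false at s4.
Satisfying worlds: {s0, s1, s3, s5}

4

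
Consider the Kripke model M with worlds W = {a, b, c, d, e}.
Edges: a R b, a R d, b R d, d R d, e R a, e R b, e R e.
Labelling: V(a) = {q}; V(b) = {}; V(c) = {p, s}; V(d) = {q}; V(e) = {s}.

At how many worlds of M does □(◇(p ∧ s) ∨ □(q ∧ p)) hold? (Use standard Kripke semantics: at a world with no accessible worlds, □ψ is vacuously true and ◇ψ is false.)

1

Let φ = □(◇(p ∧ s) ∨ □(q ∧ p)). Evaluate φ at each world:
  a (successors {b, d}): φ is false.
  b (successors {d}): φ is false.
  c (successors ∅): φ is true.
  d (successors {d}): φ is false.
  e (successors {a, b, e}): φ is false.
For instance, at e:
  At e: □(◇(p ∧ s) ∨ □(q ∧ p)) requires ◇(p ∧ s) ∨ □(q ∧ p) at every successor {a, b, e}.
    ◇(p ∧ s) ∨ □(q ∧ p) fails at a, so □(◇(p ∧ s) ∨ □(q ∧ p)) is false at e.
      At a: ◇(p ∧ s) is false, □(q ∧ p) is false, so ◇(p ∧ s) ∨ □(q ∧ p) is false.
Satisfying worlds: {c}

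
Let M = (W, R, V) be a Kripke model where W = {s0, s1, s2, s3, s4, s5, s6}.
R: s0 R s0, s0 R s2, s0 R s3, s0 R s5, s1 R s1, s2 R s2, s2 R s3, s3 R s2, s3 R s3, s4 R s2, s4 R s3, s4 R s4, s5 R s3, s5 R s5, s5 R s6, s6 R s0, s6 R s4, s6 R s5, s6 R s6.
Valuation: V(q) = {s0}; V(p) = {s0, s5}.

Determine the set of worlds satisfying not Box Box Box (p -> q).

s0, s5, s6

Let φ = not Box Box Box (p -> q). Evaluate φ at each world:
  s0 (successors {s0, s2, s3, s5}): φ is true.
  s1 (successors {s1}): φ is false.
  s2 (successors {s2, s3}): φ is false.
  s3 (successors {s2, s3}): φ is false.
  s4 (successors {s2, s3, s4}): φ is false.
  s5 (successors {s3, s5, s6}): φ is true.
  s6 (successors {s0, s4, s5, s6}): φ is true.
For instance, at s0:
  At s0: Box Box Box (p -> q) is false, so not Box Box Box (p -> q) is true.
    At s0: Box Box Box (p -> q) requires Box Box (p -> q) at every successor {s0, s2, s3, s5}.
      Box Box (p -> q) fails at s0, so Box Box Box (p -> q) is false at s0.
Satisfying worlds: {s0, s5, s6}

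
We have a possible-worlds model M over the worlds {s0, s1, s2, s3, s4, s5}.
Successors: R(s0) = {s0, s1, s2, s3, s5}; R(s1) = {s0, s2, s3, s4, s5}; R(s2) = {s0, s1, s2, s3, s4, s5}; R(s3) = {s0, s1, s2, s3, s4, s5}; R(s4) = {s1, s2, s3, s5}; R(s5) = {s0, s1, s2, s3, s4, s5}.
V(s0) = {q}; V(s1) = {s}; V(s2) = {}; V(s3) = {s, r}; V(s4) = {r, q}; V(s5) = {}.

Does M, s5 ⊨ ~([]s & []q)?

Yes

Recall that []ψ holds at a world iff ψ holds at every accessible world, and <>ψ holds iff ψ holds at some accessible world.
At s5: []s & []q is false, so ~([]s & []q) is true.
  At s5: []s is false, []q is false, so []s & []q is false.
    At s5: []s requires s at every successor {s0, s1, s2, s3, s4, s5}.
      s fails at s0, so []s is false at s5.
    At s5: []q requires q at every successor {s0, s1, s2, s3, s4, s5}.
      q fails at s1, so []q is false at s5.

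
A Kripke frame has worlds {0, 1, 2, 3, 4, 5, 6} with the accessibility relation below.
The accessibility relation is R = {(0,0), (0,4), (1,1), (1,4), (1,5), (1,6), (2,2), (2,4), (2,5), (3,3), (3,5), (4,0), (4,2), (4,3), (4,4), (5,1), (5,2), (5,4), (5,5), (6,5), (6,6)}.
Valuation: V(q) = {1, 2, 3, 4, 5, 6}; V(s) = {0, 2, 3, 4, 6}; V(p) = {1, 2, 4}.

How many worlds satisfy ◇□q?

6

Let φ = ◇□q. Evaluate φ at each world:
  0 (successors {0, 4}): φ is false.
  1 (successors {1, 4, 5, 6}): φ is true.
  2 (successors {2, 4, 5}): φ is true.
  3 (successors {3, 5}): φ is true.
  4 (successors {0, 2, 3, 4}): φ is true.
  5 (successors {1, 2, 4, 5}): φ is true.
  6 (successors {5, 6}): φ is true.
For instance, at 4:
  At 4: ◇□q requires □q at some successor in {0, 2, 3, 4}.
    □q holds at 2, so ◇□q is true at 4.
      At 2: □q requires q at every successor {2, 4, 5}.
        At 2: q is true.
        At 4: q is true.
        At 5: q is true.
      So □q is true at 2.
Satisfying worlds: {1, 2, 3, 4, 5, 6}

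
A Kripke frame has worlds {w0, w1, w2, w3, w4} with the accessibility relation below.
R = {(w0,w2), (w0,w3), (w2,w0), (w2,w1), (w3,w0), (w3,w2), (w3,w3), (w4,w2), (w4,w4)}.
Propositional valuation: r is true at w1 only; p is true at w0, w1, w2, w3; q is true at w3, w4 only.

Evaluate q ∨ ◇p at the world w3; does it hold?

Yes

Recall that ◇ψ holds at a world iff ψ holds at some accessible world.
At w3: q is true, ◇p is true, so q ∨ ◇p is true.
  At w3: ◇p requires p at some successor in {w0, w2, w3}.
    p holds at w0, so ◇p is true at w3.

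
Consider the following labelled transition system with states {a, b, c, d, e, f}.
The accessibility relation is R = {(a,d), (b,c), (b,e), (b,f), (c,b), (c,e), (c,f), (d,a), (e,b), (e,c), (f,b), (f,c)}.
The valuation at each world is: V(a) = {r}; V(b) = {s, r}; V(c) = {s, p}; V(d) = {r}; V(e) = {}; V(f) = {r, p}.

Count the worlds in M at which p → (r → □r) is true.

5

Let φ = p → (r → □r). Evaluate φ at each world:
  a (successors {d}): φ is true.
  b (successors {c, e, f}): φ is true.
  c (successors {b, e, f}): φ is true.
  d (successors {a}): φ is true.
  e (successors {b, c}): φ is true.
  f (successors {b, c}): φ is false.
For instance, at d:
  At d: p is false, r → □r is true, so p → (r → □r) is true.
    At d: r is true, □r is true, so r → □r is true.
      At d: □r requires r at every successor {a}.
        At a: r is true.
      So □r is true at d.
Satisfying worlds: {a, b, c, d, e}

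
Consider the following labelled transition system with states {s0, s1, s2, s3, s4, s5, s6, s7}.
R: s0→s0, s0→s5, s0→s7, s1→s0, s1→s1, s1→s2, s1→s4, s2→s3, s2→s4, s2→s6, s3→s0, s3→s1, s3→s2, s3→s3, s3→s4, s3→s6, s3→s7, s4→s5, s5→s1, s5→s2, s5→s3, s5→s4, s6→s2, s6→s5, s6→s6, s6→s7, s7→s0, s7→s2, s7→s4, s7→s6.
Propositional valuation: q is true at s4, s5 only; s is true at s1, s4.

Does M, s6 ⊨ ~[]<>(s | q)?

No

At s6: []<>(s | q) is true, so ~[]<>(s | q) is false.
  At s6: []<>(s | q) requires <>(s | q) at every successor {s2, s5, s6, s7}.
    At s2: <>(s | q) is true.
    At s5: <>(s | q) is true.
    At s6: <>(s | q) is true.
    At s7: <>(s | q) is true.
  So []<>(s | q) is true at s6.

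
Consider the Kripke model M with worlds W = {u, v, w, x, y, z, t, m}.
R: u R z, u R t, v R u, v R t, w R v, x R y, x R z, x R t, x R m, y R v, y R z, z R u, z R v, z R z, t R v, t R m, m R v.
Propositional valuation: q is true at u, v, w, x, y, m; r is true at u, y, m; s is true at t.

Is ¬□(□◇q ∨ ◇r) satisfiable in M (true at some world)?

Let φ = ¬□(□◇q ∨ ◇r). Evaluate φ at each world:
  u (successors {z, t}): φ is false.
  v (successors {u, t}): φ is false.
  w (successors {v}): φ is false.
  x (successors {y, z, t, m}): φ is false.
  y (successors {v, z}): φ is false.
  z (successors {u, v, z}): φ is false.
  t (successors {v, m}): φ is false.
  m (successors {v}): φ is false.
For instance, at z:
  At z: □(□◇q ∨ ◇r) is true, so ¬□(□◇q ∨ ◇r) is false.
    At z: □(□◇q ∨ ◇r) requires □◇q ∨ ◇r at every successor {u, v, z}.
      At u: □◇q ∨ ◇r is true.
      At v: □◇q ∨ ◇r is true.
      At z: □◇q ∨ ◇r is true.
    So □(□◇q ∨ ◇r) is true at z.

No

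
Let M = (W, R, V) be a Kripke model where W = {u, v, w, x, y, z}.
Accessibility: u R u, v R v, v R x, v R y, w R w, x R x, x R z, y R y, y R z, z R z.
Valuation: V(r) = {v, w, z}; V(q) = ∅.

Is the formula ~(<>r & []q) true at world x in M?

Recall that []ψ holds at a world iff ψ holds at every accessible world, and <>ψ holds iff ψ holds at some accessible world.
At x: <>r & []q is false, so ~(<>r & []q) is true.
  At x: <>r is true, []q is false, so <>r & []q is false.
    At x: <>r requires r at some successor in {x, z}.
      r holds at z, so <>r is true at x.
    At x: []q requires q at every successor {x, z}.
      q fails at x, so []q is false at x.

Yes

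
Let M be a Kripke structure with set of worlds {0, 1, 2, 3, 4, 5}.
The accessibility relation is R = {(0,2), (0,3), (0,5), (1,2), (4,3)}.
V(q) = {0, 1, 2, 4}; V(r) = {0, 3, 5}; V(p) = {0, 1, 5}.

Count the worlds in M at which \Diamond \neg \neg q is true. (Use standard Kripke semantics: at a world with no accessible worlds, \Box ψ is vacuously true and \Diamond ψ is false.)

2

Let φ = \Diamond \neg \neg q. Evaluate φ at each world:
  0 (successors {2, 3, 5}): φ is true.
  1 (successors {2}): φ is true.
  2 (successors ∅): φ is false.
  3 (successors ∅): φ is false.
  4 (successors {3}): φ is false.
  5 (successors ∅): φ is false.
For instance, at 4:
  At 4: \Diamond \neg \neg q requires \neg \neg q at some successor in {3}.
    At 3: \neg \neg q is false.
  So \Diamond \neg \neg q is false at 4.
Satisfying worlds: {0, 1}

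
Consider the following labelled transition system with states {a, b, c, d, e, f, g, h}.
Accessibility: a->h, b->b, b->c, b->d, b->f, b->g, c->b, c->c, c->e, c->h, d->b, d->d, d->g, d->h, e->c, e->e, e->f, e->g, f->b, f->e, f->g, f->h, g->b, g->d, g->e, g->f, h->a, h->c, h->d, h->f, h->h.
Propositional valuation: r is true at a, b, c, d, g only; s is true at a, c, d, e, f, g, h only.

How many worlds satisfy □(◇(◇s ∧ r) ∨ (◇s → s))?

8

Let φ = □(◇(◇s ∧ r) ∨ (◇s → s)). Evaluate φ at each world:
  a (successors {h}): φ is true.
  b (successors {b, c, d, f, g}): φ is true.
  c (successors {b, c, e, h}): φ is true.
  d (successors {b, d, g, h}): φ is true.
  e (successors {c, e, f, g}): φ is true.
  f (successors {b, e, g, h}): φ is true.
  g (successors {b, d, e, f}): φ is true.
  h (successors {a, c, d, f, h}): φ is true.
For instance, at e:
  At e: □(◇(◇s ∧ r) ∨ (◇s → s)) requires ◇(◇s ∧ r) ∨ (◇s → s) at every successor {c, e, f, g}.
    At c: ◇(◇s ∧ r) ∨ (◇s → s) is true.
    At e: ◇(◇s ∧ r) ∨ (◇s → s) is true.
    At f: ◇(◇s ∧ r) ∨ (◇s → s) is true.
    At g: ◇(◇s ∧ r) ∨ (◇s → s) is true.
  So □(◇(◇s ∧ r) ∨ (◇s → s)) is true at e.
Satisfying worlds: {a, b, c, d, e, f, g, h}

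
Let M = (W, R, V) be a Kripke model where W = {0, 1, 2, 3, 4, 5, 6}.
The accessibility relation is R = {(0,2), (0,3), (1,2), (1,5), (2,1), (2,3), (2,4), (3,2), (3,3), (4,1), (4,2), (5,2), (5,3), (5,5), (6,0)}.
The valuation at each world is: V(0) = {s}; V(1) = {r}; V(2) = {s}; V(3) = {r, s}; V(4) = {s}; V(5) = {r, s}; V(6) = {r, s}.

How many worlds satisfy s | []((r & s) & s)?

6

Let φ = s | []((r & s) & s). Evaluate φ at each world:
  0 (successors {2, 3}): φ is true.
  1 (successors {2, 5}): φ is false.
  2 (successors {1, 3, 4}): φ is true.
  3 (successors {2, 3}): φ is true.
  4 (successors {1, 2}): φ is true.
  5 (successors {2, 3, 5}): φ is true.
  6 (successors {0}): φ is true.
For instance, at 4:
  At 4: s is true, []((r & s) & s) is false, so s | []((r & s) & s) is true.
    At 4: []((r & s) & s) requires (r & s) & s at every successor {1, 2}.
      (r & s) & s fails at 1, so []((r & s) & s) is false at 4.
Satisfying worlds: {0, 2, 3, 4, 5, 6}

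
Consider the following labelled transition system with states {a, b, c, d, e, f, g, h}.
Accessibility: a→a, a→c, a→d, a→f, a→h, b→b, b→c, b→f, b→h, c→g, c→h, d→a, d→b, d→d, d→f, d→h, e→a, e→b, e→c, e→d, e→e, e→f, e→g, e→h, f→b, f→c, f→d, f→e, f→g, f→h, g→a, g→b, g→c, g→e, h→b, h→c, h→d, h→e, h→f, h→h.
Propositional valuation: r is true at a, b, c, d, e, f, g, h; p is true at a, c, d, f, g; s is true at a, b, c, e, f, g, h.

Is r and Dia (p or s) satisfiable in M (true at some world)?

Let φ = r and Dia (p or s). Evaluate φ at each world:
  a (successors {a, c, d, f, h}): φ is true.
  b (successors {b, c, f, h}): φ is true.
  c (successors {g, h}): φ is true.
  d (successors {a, b, d, f, h}): φ is true.
  e (successors {a, b, c, d, e, f, g, h}): φ is true.
  f (successors {b, c, d, e, g, h}): φ is true.
  g (successors {a, b, c, e}): φ is true.
  h (successors {b, c, d, e, f, h}): φ is true.
Detail at a (witness):
  At a: r is true, Dia (p or s) is true, so r and Dia (p or s) is true.
    At a: Dia (p or s) requires p or s at some successor in {a, c, d, f, h}.
      p or s holds at a, so Dia (p or s) is true at a.

Yes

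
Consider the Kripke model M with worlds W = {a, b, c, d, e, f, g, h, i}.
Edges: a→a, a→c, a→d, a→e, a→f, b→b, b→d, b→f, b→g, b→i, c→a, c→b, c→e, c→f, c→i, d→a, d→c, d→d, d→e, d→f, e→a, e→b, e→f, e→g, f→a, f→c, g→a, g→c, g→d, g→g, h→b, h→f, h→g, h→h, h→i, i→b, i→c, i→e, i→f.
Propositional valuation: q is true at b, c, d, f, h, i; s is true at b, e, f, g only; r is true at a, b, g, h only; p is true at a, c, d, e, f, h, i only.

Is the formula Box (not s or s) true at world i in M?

Yes

At i: Box (not s or s) requires not s or s at every successor {b, c, e, f}.
  At b: not s or s is true.
  At c: not s or s is true.
  At e: not s or s is true.
  At f: not s or s is true.
So Box (not s or s) is true at i.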